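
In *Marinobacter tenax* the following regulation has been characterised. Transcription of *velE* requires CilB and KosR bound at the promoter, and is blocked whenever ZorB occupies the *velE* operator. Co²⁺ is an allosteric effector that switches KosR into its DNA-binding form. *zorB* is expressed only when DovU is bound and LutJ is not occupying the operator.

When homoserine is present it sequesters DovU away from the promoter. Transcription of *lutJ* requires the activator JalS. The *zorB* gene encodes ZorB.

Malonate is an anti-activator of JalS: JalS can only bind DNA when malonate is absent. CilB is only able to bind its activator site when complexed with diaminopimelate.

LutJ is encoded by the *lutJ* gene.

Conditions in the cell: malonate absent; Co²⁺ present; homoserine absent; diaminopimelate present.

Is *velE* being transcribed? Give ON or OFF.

Homoserine is absent, so DovU is active.
Malonate is absent, so JalS is active.
No repressor is bound and JalS is active, so *lutJ* is transcribed.
So LutJ is produced and active.
With repressor LutJ bound, *zorB* is not transcribed.
So ZorB is not produced.
Diaminopimelate is present, so CilB is active.
Co²⁺ is present, so KosR is active.
No repressor is bound and CilB and KosR are active, so *velE* is transcribed.

ON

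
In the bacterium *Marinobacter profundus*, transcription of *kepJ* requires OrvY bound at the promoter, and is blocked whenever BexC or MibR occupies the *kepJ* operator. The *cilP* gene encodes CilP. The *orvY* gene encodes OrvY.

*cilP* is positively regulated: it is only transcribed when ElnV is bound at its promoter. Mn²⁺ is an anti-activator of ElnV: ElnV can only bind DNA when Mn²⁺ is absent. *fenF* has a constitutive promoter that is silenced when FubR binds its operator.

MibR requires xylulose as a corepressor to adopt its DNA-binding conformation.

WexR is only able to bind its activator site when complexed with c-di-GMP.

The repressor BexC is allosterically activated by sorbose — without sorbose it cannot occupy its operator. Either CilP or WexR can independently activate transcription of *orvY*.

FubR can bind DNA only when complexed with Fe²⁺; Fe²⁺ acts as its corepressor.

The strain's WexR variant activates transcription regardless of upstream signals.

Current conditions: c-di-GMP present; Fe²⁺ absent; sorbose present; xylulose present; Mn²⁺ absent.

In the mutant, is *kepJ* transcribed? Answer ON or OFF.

Mn²⁺ is absent, so ElnV is active.
No repressor is bound and ElnV is active, so *cilP* is transcribed.
So CilP is produced and active.
WexR is constitutively active in this strain.
Activator CilP is present, so *orvY* is transcribed.
So OrvY is produced and active.
Sorbose is present, so BexC is active.
Xylulose is present, so MibR is active.
With repressor BexC bound, *kepJ* is not transcribed.

OFF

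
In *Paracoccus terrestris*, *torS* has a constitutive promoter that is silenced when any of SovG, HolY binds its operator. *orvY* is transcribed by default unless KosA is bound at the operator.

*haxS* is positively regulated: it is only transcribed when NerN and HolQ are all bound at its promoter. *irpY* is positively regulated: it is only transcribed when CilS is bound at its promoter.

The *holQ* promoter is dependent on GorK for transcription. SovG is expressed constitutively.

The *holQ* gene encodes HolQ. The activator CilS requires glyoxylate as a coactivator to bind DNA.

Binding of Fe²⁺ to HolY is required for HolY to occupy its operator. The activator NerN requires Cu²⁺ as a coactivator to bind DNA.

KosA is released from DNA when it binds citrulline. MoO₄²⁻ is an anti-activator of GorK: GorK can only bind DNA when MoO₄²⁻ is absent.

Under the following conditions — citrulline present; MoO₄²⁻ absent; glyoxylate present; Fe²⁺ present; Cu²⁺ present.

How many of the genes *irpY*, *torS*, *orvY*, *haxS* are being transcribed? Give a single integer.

Glyoxylate is present, so CilS is active.
No repressor is bound and CilS is active, so *irpY* is transcribed.
→ *irpY* is ON.
SovG is produced constitutively and is active.
Fe²⁺ is present, so HolY is active.
With repressor SovG bound, *torS* is not transcribed.
→ *torS* is OFF.
Citrulline is present, so KosA is inactive.
With no repressor bound, *orvY* is transcribed.
→ *orvY* is ON.
Cu²⁺ is present, so NerN is active.
MoO₄²⁻ is absent, so GorK is active.
No repressor is bound and GorK is active, so *holQ* is transcribed.
So HolQ is produced and active.
No repressor is bound and NerN and HolQ are active, so *haxS* is transcribed.
→ *haxS* is ON.
3 of the 4 genes are transcribed.

3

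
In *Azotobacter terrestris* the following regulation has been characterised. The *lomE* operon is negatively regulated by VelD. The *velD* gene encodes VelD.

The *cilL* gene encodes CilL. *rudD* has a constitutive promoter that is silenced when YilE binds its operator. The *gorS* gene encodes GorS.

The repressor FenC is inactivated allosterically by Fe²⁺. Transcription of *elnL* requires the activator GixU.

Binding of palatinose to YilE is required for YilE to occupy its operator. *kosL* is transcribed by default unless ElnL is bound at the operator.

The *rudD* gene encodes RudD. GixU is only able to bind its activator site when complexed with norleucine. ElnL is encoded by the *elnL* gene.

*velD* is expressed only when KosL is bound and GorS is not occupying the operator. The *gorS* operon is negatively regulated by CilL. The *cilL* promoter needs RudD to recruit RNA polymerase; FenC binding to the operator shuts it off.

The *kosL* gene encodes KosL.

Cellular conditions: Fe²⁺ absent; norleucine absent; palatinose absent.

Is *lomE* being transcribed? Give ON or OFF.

ON

Palatinose is absent, so YilE is inactive.
With no repressor bound, *rudD* is transcribed.
So RudD is produced and active.
Fe²⁺ is absent, so FenC is active.
With repressor FenC bound, *cilL* is not transcribed.
So CilL is not produced.
With no repressor bound, *gorS* is transcribed.
So GorS is produced and active.
Norleucine is absent, so GixU is inactive.
Required activator GixU is absent, so *elnL* is not transcribed.
So ElnL is not produced.
With no repressor bound, *kosL* is transcribed.
So KosL is produced and active.
With repressor GorS bound, *velD* is not transcribed.
So VelD is not produced.
With no repressor bound, *lomE* is transcribed.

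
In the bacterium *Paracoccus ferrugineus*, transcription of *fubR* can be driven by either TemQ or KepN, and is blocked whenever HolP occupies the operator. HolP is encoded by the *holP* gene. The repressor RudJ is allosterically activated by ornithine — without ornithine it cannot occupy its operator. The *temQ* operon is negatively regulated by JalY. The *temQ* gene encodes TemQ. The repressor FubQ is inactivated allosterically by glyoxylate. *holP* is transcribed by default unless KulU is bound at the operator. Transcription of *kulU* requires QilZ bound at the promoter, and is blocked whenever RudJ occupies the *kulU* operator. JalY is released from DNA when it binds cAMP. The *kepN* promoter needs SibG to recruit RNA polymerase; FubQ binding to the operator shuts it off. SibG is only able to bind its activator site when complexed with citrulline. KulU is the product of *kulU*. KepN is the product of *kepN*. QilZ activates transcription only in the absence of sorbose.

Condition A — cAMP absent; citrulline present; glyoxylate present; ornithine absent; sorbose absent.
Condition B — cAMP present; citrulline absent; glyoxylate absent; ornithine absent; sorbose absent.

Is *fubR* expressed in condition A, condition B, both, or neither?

Condition A:
cAMP is absent, so JalY is active.
With repressor JalY bound, *temQ* is not transcribed.
So TemQ is not produced.
Citrulline is present, so SibG is active.
Glyoxylate is present, so FubQ is inactive.
No repressor is bound and SibG is active, so *kepN* is transcribed.
So KepN is produced and active.
Ornithine is absent, so RudJ is inactive.
Sorbose is absent, so QilZ is active.
No repressor is bound and QilZ is active, so *kulU* is transcribed.
So KulU is produced and active.
With repressor KulU bound, *holP* is not transcribed.
So HolP is not produced.
Activator KepN is present, so *fubR* is transcribed.
→ *fubR* is ON in A.
Condition B:
cAMP is present, so JalY is inactive.
With no repressor bound, *temQ* is transcribed.
So TemQ is produced and active.
Citrulline is absent, so SibG is inactive.
Glyoxylate is absent, so FubQ is active.
With repressor FubQ bound, *kepN* is not transcribed.
So KepN is not produced.
Ornithine is absent, so RudJ is inactive.
Sorbose is absent, so QilZ is active.
No repressor is bound and QilZ is active, so *kulU* is transcribed.
So KulU is produced and active.
With repressor KulU bound, *holP* is not transcribed.
So HolP is not produced.
Activator TemQ is present, so *fubR* is transcribed.
→ *fubR* is ON in B.

both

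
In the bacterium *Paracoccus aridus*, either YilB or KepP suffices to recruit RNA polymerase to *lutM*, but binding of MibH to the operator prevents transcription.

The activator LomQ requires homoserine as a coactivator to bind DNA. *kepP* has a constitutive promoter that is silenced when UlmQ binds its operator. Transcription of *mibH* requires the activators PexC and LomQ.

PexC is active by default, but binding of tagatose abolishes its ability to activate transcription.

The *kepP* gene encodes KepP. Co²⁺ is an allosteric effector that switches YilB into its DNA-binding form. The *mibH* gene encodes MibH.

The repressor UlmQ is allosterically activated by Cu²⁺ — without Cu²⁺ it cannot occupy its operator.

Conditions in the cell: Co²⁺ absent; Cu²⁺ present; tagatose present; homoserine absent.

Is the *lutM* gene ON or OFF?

Co²⁺ is absent, so YilB is inactive.
Tagatose is present, so PexC is inactive.
Homoserine is absent, so LomQ is inactive.
Required activator PexC is absent, so *mibH* is not transcribed.
So MibH is not produced.
Cu²⁺ is present, so UlmQ is active.
With repressor UlmQ bound, *kepP* is not transcribed.
So KepP is not produced.
No activator is available at the *lutM* promoter, so *lutM* is not transcribed.

OFF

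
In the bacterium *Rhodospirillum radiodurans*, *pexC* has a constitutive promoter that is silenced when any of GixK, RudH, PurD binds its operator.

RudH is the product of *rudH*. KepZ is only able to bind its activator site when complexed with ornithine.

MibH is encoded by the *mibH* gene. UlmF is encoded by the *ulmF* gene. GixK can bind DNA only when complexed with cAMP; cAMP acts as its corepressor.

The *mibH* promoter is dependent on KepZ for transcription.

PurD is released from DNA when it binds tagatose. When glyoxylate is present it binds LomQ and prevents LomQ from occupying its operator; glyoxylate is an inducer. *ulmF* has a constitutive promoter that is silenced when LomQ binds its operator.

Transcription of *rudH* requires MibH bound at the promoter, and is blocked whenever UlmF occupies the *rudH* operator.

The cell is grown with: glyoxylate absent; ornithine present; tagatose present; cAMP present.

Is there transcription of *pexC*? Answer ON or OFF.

OFF

cAMP is present, so GixK is active.
Glyoxylate is absent, so LomQ is active.
With repressor LomQ bound, *ulmF* is not transcribed.
So UlmF is not produced.
Ornithine is present, so KepZ is active.
No repressor is bound and KepZ is active, so *mibH* is transcribed.
So MibH is produced and active.
No repressor is bound and MibH is active, so *rudH* is transcribed.
So RudH is produced and active.
Tagatose is present, so PurD is inactive.
With repressor GixK bound, *pexC* is not transcribed.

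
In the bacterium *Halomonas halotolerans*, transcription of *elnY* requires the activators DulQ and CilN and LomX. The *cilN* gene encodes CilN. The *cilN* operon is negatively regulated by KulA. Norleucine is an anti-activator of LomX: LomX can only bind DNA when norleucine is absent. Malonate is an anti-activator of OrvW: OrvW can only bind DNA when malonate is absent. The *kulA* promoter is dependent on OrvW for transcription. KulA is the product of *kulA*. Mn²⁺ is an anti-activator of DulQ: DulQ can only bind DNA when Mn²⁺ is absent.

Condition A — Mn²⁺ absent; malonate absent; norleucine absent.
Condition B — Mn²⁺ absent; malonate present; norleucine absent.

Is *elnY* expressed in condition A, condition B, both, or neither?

Condition A:
Mn²⁺ is absent, so DulQ is active.
Malonate is absent, so OrvW is active.
No repressor is bound and OrvW is active, so *kulA* is transcribed.
So KulA is produced and active.
With repressor KulA bound, *cilN* is not transcribed.
So CilN is not produced.
Norleucine is absent, so LomX is active.
Required activator CilN is absent, so *elnY* is not transcribed.
→ *elnY* is OFF in A.
Condition B:
Mn²⁺ is absent, so DulQ is active.
Malonate is present, so OrvW is inactive.
Required activator OrvW is absent, so *kulA* is not transcribed.
So KulA is not produced.
With no repressor bound, *cilN* is transcribed.
So CilN is produced and active.
Norleucine is absent, so LomX is active.
No repressor is bound and DulQ and CilN and LomX are active, so *elnY* is transcribed.
→ *elnY* is ON in B.

B only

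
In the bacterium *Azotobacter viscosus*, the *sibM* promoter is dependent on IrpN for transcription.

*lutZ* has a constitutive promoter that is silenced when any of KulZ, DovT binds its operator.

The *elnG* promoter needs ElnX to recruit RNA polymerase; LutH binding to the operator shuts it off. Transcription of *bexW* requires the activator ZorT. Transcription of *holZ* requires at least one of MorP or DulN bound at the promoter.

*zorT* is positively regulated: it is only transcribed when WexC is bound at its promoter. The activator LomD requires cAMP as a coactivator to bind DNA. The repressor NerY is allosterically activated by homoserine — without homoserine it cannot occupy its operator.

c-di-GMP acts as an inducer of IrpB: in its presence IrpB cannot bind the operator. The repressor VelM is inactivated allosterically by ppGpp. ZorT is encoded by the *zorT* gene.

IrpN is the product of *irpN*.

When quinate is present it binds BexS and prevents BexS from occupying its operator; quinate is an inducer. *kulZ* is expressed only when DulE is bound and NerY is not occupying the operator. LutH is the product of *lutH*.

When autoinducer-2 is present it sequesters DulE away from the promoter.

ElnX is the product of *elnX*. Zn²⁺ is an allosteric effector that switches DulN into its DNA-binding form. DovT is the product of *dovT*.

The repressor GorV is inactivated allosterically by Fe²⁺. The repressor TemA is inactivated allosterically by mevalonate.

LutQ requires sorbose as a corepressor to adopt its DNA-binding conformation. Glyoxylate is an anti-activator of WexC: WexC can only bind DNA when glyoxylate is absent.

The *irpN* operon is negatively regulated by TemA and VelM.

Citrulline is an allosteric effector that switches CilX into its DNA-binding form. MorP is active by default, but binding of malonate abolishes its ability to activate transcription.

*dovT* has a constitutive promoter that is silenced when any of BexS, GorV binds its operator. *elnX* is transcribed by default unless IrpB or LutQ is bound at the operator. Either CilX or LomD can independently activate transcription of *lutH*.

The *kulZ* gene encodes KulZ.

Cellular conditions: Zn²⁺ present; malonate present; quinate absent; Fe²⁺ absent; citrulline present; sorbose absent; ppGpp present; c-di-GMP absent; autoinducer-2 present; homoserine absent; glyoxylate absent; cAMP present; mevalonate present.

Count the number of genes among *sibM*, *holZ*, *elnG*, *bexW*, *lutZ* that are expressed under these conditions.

4

Mevalonate is present, so TemA is inactive.
ppGpp is present, so VelM is inactive.
With no repressor bound, *irpN* is transcribed.
So IrpN is produced and active.
No repressor is bound and IrpN is active, so *sibM* is transcribed.
→ *sibM* is ON.
Malonate is present, so MorP is inactive.
Zn²⁺ is present, so DulN is active.
Activator DulN is present, so *holZ* is transcribed.
→ *holZ* is ON.
c-di-GMP is absent, so IrpB is active.
Sorbose is absent, so LutQ is inactive.
With repressor IrpB bound, *elnX* is not transcribed.
So ElnX is not produced.
Citrulline is present, so CilX is active.
cAMP is present, so LomD is active.
Activator CilX is present, so *lutH* is transcribed.
So LutH is produced and active.
With repressor LutH bound, *elnG* is not transcribed.
→ *elnG* is OFF.
Glyoxylate is absent, so WexC is active.
No repressor is bound and WexC is active, so *zorT* is transcribed.
So ZorT is produced and active.
No repressor is bound and ZorT is active, so *bexW* is transcribed.
→ *bexW* is ON.
Homoserine is absent, so NerY is inactive.
Autoinducer-2 is present, so DulE is inactive.
Required activator DulE is absent, so *kulZ* is not transcribed.
So KulZ is not produced.
Quinate is absent, so BexS is active.
Fe²⁺ is absent, so GorV is active.
With repressor BexS bound, *dovT* is not transcribed.
So DovT is not produced.
With no repressor bound, *lutZ* is transcribed.
→ *lutZ* is ON.
4 of the 5 genes are transcribed.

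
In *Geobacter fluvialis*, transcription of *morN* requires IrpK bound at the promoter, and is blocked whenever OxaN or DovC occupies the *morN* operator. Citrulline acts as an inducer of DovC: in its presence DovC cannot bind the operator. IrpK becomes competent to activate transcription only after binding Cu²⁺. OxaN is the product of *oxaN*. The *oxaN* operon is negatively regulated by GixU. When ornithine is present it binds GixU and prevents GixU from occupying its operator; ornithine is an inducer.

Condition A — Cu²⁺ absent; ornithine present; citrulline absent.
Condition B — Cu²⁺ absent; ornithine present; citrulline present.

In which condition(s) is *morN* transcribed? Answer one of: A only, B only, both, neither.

Condition A:
Cu²⁺ is absent, so IrpK is inactive.
Ornithine is present, so GixU is inactive.
With no repressor bound, *oxaN* is transcribed.
So OxaN is produced and active.
Citrulline is absent, so DovC is active.
With repressor OxaN bound, *morN* is not transcribed.
→ *morN* is OFF in A.
Condition B:
Cu²⁺ is absent, so IrpK is inactive.
Ornithine is present, so GixU is inactive.
With no repressor bound, *oxaN* is transcribed.
So OxaN is produced and active.
Citrulline is present, so DovC is inactive.
With repressor OxaN bound, *morN* is not transcribed.
→ *morN* is OFF in B.

neither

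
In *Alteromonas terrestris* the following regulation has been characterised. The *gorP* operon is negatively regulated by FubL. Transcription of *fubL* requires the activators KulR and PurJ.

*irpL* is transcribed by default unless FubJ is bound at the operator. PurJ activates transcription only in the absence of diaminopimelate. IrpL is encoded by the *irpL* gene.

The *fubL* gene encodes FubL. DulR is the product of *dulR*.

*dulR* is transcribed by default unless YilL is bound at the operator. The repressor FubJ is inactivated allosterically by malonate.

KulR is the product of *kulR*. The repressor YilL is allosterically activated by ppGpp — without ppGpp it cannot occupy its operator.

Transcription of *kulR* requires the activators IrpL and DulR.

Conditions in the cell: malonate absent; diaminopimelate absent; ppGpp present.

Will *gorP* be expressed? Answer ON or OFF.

Malonate is absent, so FubJ is active.
With repressor FubJ bound, *irpL* is not transcribed.
So IrpL is not produced.
ppGpp is present, so YilL is active.
With repressor YilL bound, *dulR* is not transcribed.
So DulR is not produced.
Required activator IrpL is absent, so *kulR* is not transcribed.
So KulR is not produced.
Diaminopimelate is absent, so PurJ is active.
Required activator KulR is absent, so *fubL* is not transcribed.
So FubL is not produced.
With no repressor bound, *gorP* is transcribed.

ON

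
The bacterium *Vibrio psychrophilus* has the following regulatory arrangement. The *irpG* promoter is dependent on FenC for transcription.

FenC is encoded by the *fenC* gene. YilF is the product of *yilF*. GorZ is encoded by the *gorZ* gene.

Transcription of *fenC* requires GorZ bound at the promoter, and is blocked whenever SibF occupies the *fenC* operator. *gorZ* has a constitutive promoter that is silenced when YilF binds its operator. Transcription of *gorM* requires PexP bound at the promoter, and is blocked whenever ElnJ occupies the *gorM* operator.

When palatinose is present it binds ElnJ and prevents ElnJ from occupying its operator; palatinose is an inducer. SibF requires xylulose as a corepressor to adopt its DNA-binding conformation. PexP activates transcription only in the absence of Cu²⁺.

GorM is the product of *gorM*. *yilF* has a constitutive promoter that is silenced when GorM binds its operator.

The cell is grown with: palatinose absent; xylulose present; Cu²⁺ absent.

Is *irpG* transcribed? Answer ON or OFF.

OFF

Palatinose is absent, so ElnJ is active.
Cu²⁺ is absent, so PexP is active.
With repressor ElnJ bound, *gorM* is not transcribed.
So GorM is not produced.
With no repressor bound, *yilF* is transcribed.
So YilF is produced and active.
With repressor YilF bound, *gorZ* is not transcribed.
So GorZ is not produced.
Xylulose is present, so SibF is active.
With repressor SibF bound, *fenC* is not transcribed.
So FenC is not produced.
Required activator FenC is absent, so *irpG* is not transcribed.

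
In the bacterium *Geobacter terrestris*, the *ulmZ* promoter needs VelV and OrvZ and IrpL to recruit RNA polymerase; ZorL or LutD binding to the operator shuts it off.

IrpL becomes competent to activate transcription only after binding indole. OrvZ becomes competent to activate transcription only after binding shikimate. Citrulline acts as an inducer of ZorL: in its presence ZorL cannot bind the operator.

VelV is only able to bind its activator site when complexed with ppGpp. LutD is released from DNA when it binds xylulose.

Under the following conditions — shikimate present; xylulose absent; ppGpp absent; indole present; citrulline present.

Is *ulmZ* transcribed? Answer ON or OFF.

OFF

Citrulline is present, so ZorL is inactive.
Xylulose is absent, so LutD is active.
ppGpp is absent, so VelV is inactive.
Shikimate is present, so OrvZ is active.
Indole is present, so IrpL is active.
With repressor LutD bound, *ulmZ* is not transcribed.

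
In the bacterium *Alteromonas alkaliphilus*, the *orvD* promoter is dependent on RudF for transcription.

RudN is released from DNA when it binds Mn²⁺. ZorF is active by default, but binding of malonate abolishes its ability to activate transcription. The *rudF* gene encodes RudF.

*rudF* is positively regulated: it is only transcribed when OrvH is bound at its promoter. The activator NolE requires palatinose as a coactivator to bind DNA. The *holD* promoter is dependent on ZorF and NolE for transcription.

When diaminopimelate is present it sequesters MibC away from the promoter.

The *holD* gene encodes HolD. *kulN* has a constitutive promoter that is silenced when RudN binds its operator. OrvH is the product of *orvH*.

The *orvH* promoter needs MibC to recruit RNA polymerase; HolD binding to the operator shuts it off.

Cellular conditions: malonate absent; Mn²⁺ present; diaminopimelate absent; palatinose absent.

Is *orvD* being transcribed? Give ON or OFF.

ON

Malonate is absent, so ZorF is active.
Palatinose is absent, so NolE is inactive.
Required activator NolE is absent, so *holD* is not transcribed.
So HolD is not produced.
Diaminopimelate is absent, so MibC is active.
No repressor is bound and MibC is active, so *orvH* is transcribed.
So OrvH is produced and active.
No repressor is bound and OrvH is active, so *rudF* is transcribed.
So RudF is produced and active.
No repressor is bound and RudF is active, so *orvD* is transcribed.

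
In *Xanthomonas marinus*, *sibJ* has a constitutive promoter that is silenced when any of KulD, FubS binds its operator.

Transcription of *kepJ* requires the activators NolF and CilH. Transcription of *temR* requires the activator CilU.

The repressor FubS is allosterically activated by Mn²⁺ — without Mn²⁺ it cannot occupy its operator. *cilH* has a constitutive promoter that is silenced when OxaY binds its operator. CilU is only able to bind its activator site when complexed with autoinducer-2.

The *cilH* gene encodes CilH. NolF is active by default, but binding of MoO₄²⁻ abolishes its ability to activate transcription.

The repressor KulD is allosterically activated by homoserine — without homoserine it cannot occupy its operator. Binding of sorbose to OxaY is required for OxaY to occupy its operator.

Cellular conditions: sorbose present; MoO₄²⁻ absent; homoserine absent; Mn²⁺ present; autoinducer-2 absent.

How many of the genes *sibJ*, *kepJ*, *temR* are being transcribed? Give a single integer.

Homoserine is absent, so KulD is inactive.
Mn²⁺ is present, so FubS is active.
With repressor FubS bound, *sibJ* is not transcribed.
→ *sibJ* is OFF.
MoO₄²⁻ is absent, so NolF is active.
Sorbose is present, so OxaY is active.
With repressor OxaY bound, *cilH* is not transcribed.
So CilH is not produced.
Required activator CilH is absent, so *kepJ* is not transcribed.
→ *kepJ* is OFF.
Autoinducer-2 is absent, so CilU is inactive.
Required activator CilU is absent, so *temR* is not transcribed.
→ *temR* is OFF.
0 of the 3 genes are transcribed.

0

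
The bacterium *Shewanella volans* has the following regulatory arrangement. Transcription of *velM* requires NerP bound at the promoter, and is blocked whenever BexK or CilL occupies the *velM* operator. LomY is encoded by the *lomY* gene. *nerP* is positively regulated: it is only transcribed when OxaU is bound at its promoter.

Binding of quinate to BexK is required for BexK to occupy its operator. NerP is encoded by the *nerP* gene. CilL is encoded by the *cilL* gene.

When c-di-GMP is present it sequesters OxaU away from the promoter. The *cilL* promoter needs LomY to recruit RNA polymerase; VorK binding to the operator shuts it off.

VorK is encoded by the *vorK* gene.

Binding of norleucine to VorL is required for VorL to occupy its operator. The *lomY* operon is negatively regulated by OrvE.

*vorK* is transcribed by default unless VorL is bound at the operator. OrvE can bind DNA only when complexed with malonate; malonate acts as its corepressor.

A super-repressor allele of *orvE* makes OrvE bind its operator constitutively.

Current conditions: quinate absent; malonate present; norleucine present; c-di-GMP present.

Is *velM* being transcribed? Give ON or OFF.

OFF

Quinate is absent, so BexK is inactive.
c-di-GMP is present, so OxaU is inactive.
Required activator OxaU is absent, so *nerP* is not transcribed.
So NerP is not produced.
Norleucine is present, so VorL is active.
With repressor VorL bound, *vorK* is not transcribed.
So VorK is not produced.
OrvE is constitutively active in this strain.
With repressor OrvE bound, *lomY* is not transcribed.
So LomY is not produced.
Required activator LomY is absent, so *cilL* is not transcribed.
So CilL is not produced.
Required activator NerP is absent, so *velM* is not transcribed.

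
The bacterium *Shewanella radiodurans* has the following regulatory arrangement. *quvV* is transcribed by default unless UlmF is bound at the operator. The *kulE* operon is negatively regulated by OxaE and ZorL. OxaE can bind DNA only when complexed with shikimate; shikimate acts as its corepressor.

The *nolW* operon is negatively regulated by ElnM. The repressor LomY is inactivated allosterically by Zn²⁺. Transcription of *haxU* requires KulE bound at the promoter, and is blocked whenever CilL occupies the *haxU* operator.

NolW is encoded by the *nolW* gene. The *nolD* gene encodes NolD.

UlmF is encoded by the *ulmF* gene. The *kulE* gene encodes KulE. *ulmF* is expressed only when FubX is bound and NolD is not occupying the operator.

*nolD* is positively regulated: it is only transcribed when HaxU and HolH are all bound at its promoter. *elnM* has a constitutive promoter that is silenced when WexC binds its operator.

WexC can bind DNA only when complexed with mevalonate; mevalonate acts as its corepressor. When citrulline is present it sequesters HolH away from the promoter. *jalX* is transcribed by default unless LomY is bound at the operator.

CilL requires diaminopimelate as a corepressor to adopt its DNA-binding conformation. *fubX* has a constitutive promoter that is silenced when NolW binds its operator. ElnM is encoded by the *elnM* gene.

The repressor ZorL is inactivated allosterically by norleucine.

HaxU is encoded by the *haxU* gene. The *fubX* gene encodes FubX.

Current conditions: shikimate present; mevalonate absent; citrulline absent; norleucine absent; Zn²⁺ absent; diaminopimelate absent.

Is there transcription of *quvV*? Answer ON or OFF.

Mevalonate is absent, so WexC is inactive.
With no repressor bound, *elnM* is transcribed.
So ElnM is produced and active.
With repressor ElnM bound, *nolW* is not transcribed.
So NolW is not produced.
With no repressor bound, *fubX* is transcribed.
So FubX is produced and active.
Shikimate is present, so OxaE is active.
Norleucine is absent, so ZorL is active.
With repressor OxaE bound, *kulE* is not transcribed.
So KulE is not produced.
Diaminopimelate is absent, so CilL is inactive.
Required activator KulE is absent, so *haxU* is not transcribed.
So HaxU is not produced.
Citrulline is absent, so HolH is active.
Required activator HaxU is absent, so *nolD* is not transcribed.
So NolD is not produced.
No repressor is bound and FubX is active, so *ulmF* is transcribed.
So UlmF is produced and active.
With repressor UlmF bound, *quvV* is not transcribed.

OFF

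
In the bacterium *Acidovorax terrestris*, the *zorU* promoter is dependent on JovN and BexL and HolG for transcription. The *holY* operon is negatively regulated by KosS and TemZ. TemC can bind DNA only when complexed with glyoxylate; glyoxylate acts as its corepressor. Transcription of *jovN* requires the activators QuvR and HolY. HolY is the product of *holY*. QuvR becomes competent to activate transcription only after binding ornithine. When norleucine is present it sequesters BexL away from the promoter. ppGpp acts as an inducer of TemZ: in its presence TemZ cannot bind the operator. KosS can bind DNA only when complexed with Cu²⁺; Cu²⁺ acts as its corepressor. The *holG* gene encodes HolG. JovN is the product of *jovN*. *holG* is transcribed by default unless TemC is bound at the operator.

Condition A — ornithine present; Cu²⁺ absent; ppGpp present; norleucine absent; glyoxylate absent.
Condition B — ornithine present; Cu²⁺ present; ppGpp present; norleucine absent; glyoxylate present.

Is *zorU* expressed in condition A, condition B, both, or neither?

Condition A:
Ornithine is present, so QuvR is active.
Cu²⁺ is absent, so KosS is inactive.
ppGpp is present, so TemZ is inactive.
With no repressor bound, *holY* is transcribed.
So HolY is produced and active.
No repressor is bound and QuvR and HolY are active, so *jovN* is transcribed.
So JovN is produced and active.
Norleucine is absent, so BexL is active.
Glyoxylate is absent, so TemC is inactive.
With no repressor bound, *holG* is transcribed.
So HolG is produced and active.
No repressor is bound and JovN and BexL and HolG are active, so *zorU* is transcribed.
→ *zorU* is ON in A.
Condition B:
Ornithine is present, so QuvR is active.
Cu²⁺ is present, so KosS is active.
ppGpp is present, so TemZ is inactive.
With repressor KosS bound, *holY* is not transcribed.
So HolY is not produced.
Required activator HolY is absent, so *jovN* is not transcribed.
So JovN is not produced.
Norleucine is absent, so BexL is active.
Glyoxylate is present, so TemC is active.
With repressor TemC bound, *holG* is not transcribed.
So HolG is not produced.
Required activator JovN is absent, so *zorU* is not transcribed.
→ *zorU* is OFF in B.

A only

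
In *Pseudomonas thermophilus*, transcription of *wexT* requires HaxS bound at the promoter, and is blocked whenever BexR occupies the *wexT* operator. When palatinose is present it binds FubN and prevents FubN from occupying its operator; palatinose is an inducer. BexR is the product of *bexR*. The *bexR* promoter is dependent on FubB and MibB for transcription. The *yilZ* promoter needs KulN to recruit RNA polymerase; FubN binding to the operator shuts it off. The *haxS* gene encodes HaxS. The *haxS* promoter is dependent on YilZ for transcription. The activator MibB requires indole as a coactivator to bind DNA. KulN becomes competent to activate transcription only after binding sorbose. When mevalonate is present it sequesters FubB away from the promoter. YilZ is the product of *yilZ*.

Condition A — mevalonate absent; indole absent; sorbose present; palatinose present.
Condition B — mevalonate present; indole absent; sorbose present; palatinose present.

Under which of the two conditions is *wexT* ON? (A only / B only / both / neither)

Condition A:
Mevalonate is absent, so FubB is active.
Indole is absent, so MibB is inactive.
Required activator MibB is absent, so *bexR* is not transcribed.
So BexR is not produced.
Sorbose is present, so KulN is active.
Palatinose is present, so FubN is inactive.
No repressor is bound and KulN is active, so *yilZ* is transcribed.
So YilZ is produced and active.
No repressor is bound and YilZ is active, so *haxS* is transcribed.
So HaxS is produced and active.
No repressor is bound and HaxS is active, so *wexT* is transcribed.
→ *wexT* is ON in A.
Condition B:
Mevalonate is present, so FubB is inactive.
Indole is absent, so MibB is inactive.
Required activator FubB is absent, so *bexR* is not transcribed.
So BexR is not produced.
Sorbose is present, so KulN is active.
Palatinose is present, so FubN is inactive.
No repressor is bound and KulN is active, so *yilZ* is transcribed.
So YilZ is produced and active.
No repressor is bound and YilZ is active, so *haxS* is transcribed.
So HaxS is produced and active.
No repressor is bound and HaxS is active, so *wexT* is transcribed.
→ *wexT* is ON in B.

both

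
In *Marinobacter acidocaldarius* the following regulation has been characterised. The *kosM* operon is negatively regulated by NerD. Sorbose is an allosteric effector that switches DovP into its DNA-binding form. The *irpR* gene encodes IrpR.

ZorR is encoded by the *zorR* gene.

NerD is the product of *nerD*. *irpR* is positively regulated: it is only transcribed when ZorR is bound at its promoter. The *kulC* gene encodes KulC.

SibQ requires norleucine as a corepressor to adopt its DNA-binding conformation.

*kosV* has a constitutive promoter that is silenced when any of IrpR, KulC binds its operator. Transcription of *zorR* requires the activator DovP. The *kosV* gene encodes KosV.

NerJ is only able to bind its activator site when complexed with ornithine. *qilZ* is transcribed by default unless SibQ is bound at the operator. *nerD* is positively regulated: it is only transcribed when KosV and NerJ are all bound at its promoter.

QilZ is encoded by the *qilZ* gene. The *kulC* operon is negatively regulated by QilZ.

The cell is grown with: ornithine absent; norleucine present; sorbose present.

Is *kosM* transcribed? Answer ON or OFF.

Sorbose is present, so DovP is active.
No repressor is bound and DovP is active, so *zorR* is transcribed.
So ZorR is produced and active.
No repressor is bound and ZorR is active, so *irpR* is transcribed.
So IrpR is produced and active.
Norleucine is present, so SibQ is active.
With repressor SibQ bound, *qilZ* is not transcribed.
So QilZ is not produced.
With no repressor bound, *kulC* is transcribed.
So KulC is produced and active.
With repressor IrpR bound, *kosV* is not transcribed.
So KosV is not produced.
Ornithine is absent, so NerJ is inactive.
Required activator KosV is absent, so *nerD* is not transcribed.
So NerD is not produced.
With no repressor bound, *kosM* is transcribed.

ON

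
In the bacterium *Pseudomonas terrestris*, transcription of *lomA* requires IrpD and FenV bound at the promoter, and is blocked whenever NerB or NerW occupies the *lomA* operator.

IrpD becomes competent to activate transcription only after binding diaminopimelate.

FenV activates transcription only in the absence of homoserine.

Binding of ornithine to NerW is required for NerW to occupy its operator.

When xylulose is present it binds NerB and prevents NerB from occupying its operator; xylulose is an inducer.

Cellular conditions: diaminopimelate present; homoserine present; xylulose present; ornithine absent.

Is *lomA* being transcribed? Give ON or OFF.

Xylulose is present, so NerB is inactive.
Diaminopimelate is present, so IrpD is active.
Homoserine is present, so FenV is inactive.
Ornithine is absent, so NerW is inactive.
Required activator FenV is absent, so *lomA* is not transcribed.

OFF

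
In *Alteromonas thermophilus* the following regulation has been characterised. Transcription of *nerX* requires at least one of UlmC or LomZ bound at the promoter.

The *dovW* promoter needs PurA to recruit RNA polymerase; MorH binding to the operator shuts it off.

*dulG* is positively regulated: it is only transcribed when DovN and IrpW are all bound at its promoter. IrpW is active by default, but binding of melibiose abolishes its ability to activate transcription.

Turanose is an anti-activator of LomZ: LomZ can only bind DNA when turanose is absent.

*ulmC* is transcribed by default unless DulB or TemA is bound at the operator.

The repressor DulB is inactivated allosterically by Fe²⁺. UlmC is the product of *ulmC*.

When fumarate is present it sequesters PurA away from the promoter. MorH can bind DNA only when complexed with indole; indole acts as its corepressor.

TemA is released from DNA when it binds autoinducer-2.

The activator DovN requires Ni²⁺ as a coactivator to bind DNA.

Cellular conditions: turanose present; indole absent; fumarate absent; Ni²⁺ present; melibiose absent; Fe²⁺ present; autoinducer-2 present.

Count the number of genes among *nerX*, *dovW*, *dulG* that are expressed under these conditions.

Fe²⁺ is present, so DulB is inactive.
Autoinducer-2 is present, so TemA is inactive.
With no repressor bound, *ulmC* is transcribed.
So UlmC is produced and active.
Turanose is present, so LomZ is inactive.
Activator UlmC is present, so *nerX* is transcribed.
→ *nerX* is ON.
Indole is absent, so MorH is inactive.
Fumarate is absent, so PurA is active.
No repressor is bound and PurA is active, so *dovW* is transcribed.
→ *dovW* is ON.
Ni²⁺ is present, so DovN is active.
Melibiose is absent, so IrpW is active.
No repressor is bound and DovN and IrpW are active, so *dulG* is transcribed.
→ *dulG* is ON.
3 of the 3 genes are transcribed.

3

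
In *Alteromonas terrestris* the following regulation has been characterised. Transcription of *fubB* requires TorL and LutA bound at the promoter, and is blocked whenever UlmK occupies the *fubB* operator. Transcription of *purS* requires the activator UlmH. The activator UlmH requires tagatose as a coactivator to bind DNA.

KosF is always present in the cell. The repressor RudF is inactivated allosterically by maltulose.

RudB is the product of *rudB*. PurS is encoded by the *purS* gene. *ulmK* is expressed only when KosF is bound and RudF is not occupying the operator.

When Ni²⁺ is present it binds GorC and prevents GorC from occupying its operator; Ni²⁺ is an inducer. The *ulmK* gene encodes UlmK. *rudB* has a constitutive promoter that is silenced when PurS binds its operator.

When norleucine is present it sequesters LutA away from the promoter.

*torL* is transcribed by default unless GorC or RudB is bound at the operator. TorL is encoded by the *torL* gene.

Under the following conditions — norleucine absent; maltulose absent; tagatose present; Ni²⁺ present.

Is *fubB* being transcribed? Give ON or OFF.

ON

Ni²⁺ is present, so GorC is inactive.
Tagatose is present, so UlmH is active.
No repressor is bound and UlmH is active, so *purS* is transcribed.
So PurS is produced and active.
With repressor PurS bound, *rudB* is not transcribed.
So RudB is not produced.
With no repressor bound, *torL* is transcribed.
So TorL is produced and active.
KosF is produced constitutively and is active.
Maltulose is absent, so RudF is active.
With repressor RudF bound, *ulmK* is not transcribed.
So UlmK is not produced.
Norleucine is absent, so LutA is active.
No repressor is bound and TorL and LutA are active, so *fubB* is transcribed.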